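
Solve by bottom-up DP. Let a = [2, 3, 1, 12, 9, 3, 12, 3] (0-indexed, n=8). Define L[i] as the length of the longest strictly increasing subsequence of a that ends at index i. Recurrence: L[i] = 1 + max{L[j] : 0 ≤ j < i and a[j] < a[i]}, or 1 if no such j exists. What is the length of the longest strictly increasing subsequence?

   i    0    1    2    3    4    5    6    7
a[i]    2    3    1   12    9    3   12    3
L[i]    1    2    1    3    3    2    4    2

4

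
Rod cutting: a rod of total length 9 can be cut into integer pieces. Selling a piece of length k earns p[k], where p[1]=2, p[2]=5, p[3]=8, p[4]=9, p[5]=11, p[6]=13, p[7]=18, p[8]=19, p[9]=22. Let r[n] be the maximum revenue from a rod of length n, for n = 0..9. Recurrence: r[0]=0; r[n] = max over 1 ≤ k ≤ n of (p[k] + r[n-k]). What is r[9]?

24

   n    0    1    2    3    4    5    6    7    8    9
r[n]    0    2    5    8   10   13   16   18   21   24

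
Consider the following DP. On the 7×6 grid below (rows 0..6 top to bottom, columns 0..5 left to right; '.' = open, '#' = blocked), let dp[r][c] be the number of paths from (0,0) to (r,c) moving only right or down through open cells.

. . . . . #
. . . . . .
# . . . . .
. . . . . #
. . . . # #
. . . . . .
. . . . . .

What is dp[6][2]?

13

r\c   0   1   2   3   4   5
  0   1   1   1   1   1   0
  1   1   2   3   4   5   5
  2   0   2   5   9  14  19
  3   0   2   7  16  30   0
  4   0   2   9  25   0   0
  5   0   2  11  36  36  36
  6   0   2  13  49  85 121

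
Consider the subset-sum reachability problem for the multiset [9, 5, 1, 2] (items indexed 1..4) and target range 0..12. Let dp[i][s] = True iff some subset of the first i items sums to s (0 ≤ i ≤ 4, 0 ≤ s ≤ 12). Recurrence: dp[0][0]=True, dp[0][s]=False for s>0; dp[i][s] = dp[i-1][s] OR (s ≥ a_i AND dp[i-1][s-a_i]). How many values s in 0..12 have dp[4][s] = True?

i\s   0   1   2   3   4   5   6   7   8   9  10  11  12
  0   T   F   F   F   F   F   F   F   F   F   F   F   F
  1   T   F   F   F   F   F   F   F   F   T   F   F   F
  2   T   F   F   F   F   T   F   F   F   T   F   F   F
  3   T   T   F   F   F   T   T   F   F   T   T   F   F
  4   T   T   T   T   F   T   T   T   T   T   T   T   T

12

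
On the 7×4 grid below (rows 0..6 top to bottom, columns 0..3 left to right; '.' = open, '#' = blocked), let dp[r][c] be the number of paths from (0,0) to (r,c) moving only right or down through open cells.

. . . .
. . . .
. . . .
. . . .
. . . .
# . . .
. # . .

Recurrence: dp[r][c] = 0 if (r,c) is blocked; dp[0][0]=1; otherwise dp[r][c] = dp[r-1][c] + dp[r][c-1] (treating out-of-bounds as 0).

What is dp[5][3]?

r\c   0   1   2   3
  0   1   1   1   1
  1   1   2   3   4
  2   1   3   6  10
  3   1   4  10  20
  4   1   5  15  35
  5   0   5  20  55
  6   0   0  20  75

55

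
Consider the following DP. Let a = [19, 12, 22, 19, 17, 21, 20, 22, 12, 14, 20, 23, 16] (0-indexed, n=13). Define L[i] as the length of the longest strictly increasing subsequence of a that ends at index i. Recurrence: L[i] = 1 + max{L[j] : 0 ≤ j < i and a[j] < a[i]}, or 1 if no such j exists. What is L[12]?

3

   i    0    1    2    3    4    5    6    7    8    9   10   11   12
a[i]   19   12   22   19   17   21   20   22   12   14   20   23   16
L[i]    1    1    2    2    2    3    3    4    1    2    3    5    3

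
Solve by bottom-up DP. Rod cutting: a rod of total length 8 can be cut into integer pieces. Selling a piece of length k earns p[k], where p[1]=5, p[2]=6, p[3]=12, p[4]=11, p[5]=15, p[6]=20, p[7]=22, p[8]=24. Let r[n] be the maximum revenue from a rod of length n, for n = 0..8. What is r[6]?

   n    0    1    2    3    4    5    6    7    8
r[n]    0    5   10   15   20   25   30   35   40

30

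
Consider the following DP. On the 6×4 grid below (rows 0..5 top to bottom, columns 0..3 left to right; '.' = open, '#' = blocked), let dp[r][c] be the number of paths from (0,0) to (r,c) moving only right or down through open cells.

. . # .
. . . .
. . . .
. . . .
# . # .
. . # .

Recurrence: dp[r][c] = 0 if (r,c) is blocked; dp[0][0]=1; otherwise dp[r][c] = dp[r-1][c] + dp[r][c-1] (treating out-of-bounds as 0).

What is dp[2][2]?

r\c   0   1   2   3
  0   1   1   0   0
  1   1   2   2   2
  2   1   3   5   7
  3   1   4   9  16
  4   0   4   0  16
  5   0   4   0  16

5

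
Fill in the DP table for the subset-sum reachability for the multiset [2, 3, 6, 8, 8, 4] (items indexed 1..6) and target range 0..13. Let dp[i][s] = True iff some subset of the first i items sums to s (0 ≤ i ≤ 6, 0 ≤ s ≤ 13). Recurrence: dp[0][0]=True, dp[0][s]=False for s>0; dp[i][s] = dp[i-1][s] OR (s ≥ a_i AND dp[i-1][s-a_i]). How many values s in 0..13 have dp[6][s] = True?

i\s   0   1   2   3   4   5   6   7   8   9  10  11  12  13
  0   T   F   F   F   F   F   F   F   F   F   F   F   F   F
  1   T   F   T   F   F   F   F   F   F   F   F   F   F   F
  2   T   F   T   T   F   T   F   F   F   F   F   F   F   F
  3   T   F   T   T   F   T   T   F   T   T   F   T   F   F
  4   T   F   T   T   F   T   T   F   T   T   T   T   F   T
  5   T   F   T   T   F   T   T   F   T   T   T   T   F   T
  6   T   F   T   T   T   T   T   T   T   T   T   T   T   T

13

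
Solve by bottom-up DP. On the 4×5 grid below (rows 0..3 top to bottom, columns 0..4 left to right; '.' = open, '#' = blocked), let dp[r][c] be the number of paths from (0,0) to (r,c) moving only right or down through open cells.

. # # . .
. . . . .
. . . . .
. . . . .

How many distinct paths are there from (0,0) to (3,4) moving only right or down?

r\c   0   1   2   3   4
  0   1   0   0   0   0
  1   1   1   1   1   1
  2   1   2   3   4   5
  3   1   3   6  10  15

15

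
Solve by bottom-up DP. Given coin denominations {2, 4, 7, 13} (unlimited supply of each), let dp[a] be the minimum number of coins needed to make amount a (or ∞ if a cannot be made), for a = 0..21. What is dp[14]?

2

 a  0  1  2  3  4  5  6  7  8  9 10 11 12 13 14 15 16 17 18 19 20 21
dp  0  -  1  -  1  -  2  1  2  2  3  2  3  1  2  2  3  2  3  3  2  3
(- denotes ∞ / unreachable)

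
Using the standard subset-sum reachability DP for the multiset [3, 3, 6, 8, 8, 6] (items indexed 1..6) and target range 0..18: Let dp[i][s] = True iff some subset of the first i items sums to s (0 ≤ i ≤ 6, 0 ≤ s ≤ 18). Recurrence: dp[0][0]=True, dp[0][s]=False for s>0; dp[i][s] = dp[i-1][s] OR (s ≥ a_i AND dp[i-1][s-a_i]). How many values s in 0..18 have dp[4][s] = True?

i\s   0   1   2   3   4   5   6   7   8   9  10  11  12  13  14  15  16  17  18
  0   T   F   F   F   F   F   F   F   F   F   F   F   F   F   F   F   F   F   F
  1   T   F   F   T   F   F   F   F   F   F   F   F   F   F   F   F   F   F   F
  2   T   F   F   T   F   F   T   F   F   F   F   F   F   F   F   F   F   F   F
  3   T   F   F   T   F   F   T   F   F   T   F   F   T   F   F   F   F   F   F
  4   T   F   F   T   F   F   T   F   T   T   F   T   T   F   T   F   F   T   F
  5   T   F   F   T   F   F   T   F   T   T   F   T   T   F   T   F   T   T   F
  6   T   F   F   T   F   F   T   F   T   T   F   T   T   F   T   T   T   T   T

9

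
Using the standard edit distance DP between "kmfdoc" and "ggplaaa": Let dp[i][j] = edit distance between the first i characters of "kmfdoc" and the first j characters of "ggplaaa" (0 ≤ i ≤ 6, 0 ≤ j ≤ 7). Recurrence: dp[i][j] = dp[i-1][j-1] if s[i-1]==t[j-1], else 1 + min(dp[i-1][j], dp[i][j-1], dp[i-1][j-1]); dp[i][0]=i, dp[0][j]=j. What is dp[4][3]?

   ''  g  g  p  l  a  a  a
''  0  1  2  3  4  5  6  7
 k  1  1  2  3  4  5  6  7
 m  2  2  2  3  4  5  6  7
 f  3  3  3  3  4  5  6  7
 d  4  4  4  4  4  5  6  7
 o  5  5  5  5  5  5  6  7
 c  6  6  6  6  6  6  6  7

4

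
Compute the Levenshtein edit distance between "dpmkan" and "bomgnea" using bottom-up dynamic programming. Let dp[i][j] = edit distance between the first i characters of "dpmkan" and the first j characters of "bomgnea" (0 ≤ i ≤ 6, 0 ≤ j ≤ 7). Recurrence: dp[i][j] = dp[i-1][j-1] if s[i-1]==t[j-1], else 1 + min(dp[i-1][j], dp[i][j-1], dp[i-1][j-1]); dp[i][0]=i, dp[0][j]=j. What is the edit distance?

6

   ''  b  o  m  g  n  e  a
''  0  1  2  3  4  5  6  7
 d  1  1  2  3  4  5  6  7
 p  2  2  2  3  4  5  6  7
 m  3  3  3  2  3  4  5  6
 k  4  4  4  3  3  4  5  6
 a  5  5  5  4  4  4  5  5
 n  6  6  6  5  5  4  5  6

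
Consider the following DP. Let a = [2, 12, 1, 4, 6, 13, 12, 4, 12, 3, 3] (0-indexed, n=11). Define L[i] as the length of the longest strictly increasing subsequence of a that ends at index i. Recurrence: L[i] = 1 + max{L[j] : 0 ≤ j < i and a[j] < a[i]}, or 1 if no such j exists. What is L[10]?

2

   i    0    1    2    3    4    5    6    7    8    9   10
a[i]    2   12    1    4    6   13   12    4   12    3    3
L[i]    1    2    1    2    3    4    4    2    4    2    2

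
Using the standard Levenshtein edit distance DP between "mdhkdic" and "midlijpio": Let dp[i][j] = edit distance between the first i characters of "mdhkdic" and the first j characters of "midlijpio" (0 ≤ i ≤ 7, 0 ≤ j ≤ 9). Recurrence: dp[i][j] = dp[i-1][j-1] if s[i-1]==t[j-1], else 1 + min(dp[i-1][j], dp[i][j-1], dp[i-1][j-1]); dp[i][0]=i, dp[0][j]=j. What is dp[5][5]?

   ''  m  i  d  l  i  j  p  i  o
''  0  1  2  3  4  5  6  7  8  9
 m  1  0  1  2  3  4  5  6  7  8
 d  2  1  1  1  2  3  4  5  6  7
 h  3  2  2  2  2  3  4  5  6  7
 k  4  3  3  3  3  3  4  5  6  7
 d  5  4  4  3  4  4  4  5  6  7
 i  6  5  4  4  4  4  5  5  5  6
 c  7  6  5  5  5  5  5  6  6  6

4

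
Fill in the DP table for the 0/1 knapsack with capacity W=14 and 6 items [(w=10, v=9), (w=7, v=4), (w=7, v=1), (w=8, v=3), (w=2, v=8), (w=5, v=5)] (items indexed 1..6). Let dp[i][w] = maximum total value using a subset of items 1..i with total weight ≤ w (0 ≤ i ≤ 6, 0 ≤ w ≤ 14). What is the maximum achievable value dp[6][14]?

i\w   0   1   2   3   4   5   6   7   8   9  10  11  12  13  14
  0   0   0   0   0   0   0   0   0   0   0   0   0   0   0   0
  1   0   0   0   0   0   0   0   0   0   0   9   9   9   9   9
  2   0   0   0   0   0   0   0   4   4   4   9   9   9   9   9
  3   0   0   0   0   0   0   0   4   4   4   9   9   9   9   9
  4   0   0   0   0   0   0   0   4   4   4   9   9   9   9   9
  5   0   0   8   8   8   8   8   8   8  12  12  12  17  17  17
  6   0   0   8   8   8   8   8  13  13  13  13  13  17  17  17

17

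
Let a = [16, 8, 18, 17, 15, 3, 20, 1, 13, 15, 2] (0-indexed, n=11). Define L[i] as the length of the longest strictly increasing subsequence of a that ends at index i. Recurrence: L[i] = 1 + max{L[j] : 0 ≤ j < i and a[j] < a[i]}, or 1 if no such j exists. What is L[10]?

2

   i    0    1    2    3    4    5    6    7    8    9   10
a[i]   16    8   18   17   15    3   20    1   13   15    2
L[i]    1    1    2    2    2    1    3    1    2    3    2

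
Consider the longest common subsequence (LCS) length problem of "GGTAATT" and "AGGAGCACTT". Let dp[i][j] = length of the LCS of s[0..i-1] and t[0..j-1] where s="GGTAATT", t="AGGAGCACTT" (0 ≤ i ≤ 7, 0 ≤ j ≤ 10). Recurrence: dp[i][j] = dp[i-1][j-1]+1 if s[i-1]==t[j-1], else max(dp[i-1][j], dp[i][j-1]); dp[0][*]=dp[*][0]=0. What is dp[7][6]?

   ''  A  G  G  A  G  C  A  C  T  T
''  0  0  0  0  0  0  0  0  0  0  0
 G  0  0  1  1  1  1  1  1  1  1  1
 G  0  0  1  2  2  2  2  2  2  2  2
 T  0  0  1  2  2  2  2  2  2  3  3
 A  0  1  1  2  3  3  3  3  3  3  3
 A  0  1  1  2  3  3  3  4  4  4  4
 T  0  1  1  2  3  3  3  4  4  5  5
 T  0  1  1  2  3  3  3  4  4  5  6

3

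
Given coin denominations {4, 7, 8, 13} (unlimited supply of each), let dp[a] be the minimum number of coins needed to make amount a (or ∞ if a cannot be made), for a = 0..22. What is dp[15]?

2

 a  0  1  2  3  4  5  6  7  8  9 10 11 12 13 14 15 16 17 18 19 20 21 22
dp  0  -  -  -  1  -  -  1  1  -  -  2  2  1  2  2  2  2  3  3  2  2  3
(- denotes ∞ / unreachable)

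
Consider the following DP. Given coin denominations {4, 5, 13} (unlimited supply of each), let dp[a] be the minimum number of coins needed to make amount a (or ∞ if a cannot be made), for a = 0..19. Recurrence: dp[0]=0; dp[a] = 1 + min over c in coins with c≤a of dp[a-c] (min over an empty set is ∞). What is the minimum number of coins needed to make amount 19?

4

 a  0  1  2  3  4  5  6  7  8  9 10 11 12 13 14 15 16 17 18 19
dp  0  -  -  -  1  1  -  -  2  2  2  -  3  1  3  3  4  2  2  4
(- denotes ∞ / unreachable)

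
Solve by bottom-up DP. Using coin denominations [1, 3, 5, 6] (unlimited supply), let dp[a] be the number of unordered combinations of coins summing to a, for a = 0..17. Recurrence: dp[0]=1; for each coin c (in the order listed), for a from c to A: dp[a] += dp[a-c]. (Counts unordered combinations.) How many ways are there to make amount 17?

26

after  coin     0     1     2     3     4     5     6     7     8     9    10    11    12    13    14    15    16    17
          1     1     1     1     1     1     1     1     1     1     1     1     1     1     1     1     1     1     1
          3     1     1     1     2     2     2     3     3     3     4     4     4     5     5     5     6     6     6
          5     1     1     1     2     2     3     4     4     5     6     7     8     9    10    11    13    14    15
          6     1     1     1     2     2     3     5     5     6     8     9    11    14    15    17    21    23    26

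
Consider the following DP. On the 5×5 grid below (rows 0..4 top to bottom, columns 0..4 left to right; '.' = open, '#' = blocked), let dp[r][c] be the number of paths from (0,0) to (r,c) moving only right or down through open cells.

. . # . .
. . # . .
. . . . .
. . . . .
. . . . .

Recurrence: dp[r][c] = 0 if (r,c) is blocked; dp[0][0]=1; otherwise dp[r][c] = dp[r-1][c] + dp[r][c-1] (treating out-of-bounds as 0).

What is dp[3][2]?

7

r\c   0   1   2   3   4
  0   1   1   0   0   0
  1   1   2   0   0   0
  2   1   3   3   3   3
  3   1   4   7  10  13
  4   1   5  12  22  35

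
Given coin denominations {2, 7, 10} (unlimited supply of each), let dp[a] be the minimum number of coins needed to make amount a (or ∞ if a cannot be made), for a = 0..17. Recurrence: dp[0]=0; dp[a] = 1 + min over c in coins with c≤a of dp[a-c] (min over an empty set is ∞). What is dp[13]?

4

 a  0  1  2  3  4  5  6  7  8  9 10 11 12 13 14 15 16 17
dp  0  -  1  -  2  -  3  1  4  2  1  3  2  4  2  5  3  2
(- denotes ∞ / unreachable)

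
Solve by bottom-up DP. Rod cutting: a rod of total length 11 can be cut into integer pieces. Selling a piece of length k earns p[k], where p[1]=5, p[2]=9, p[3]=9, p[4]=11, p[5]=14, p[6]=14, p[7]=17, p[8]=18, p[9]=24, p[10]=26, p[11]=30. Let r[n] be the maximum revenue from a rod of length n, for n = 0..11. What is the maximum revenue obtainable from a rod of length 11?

   n    0    1    2    3    4    5    6    7    8    9   10   11
r[n]    0    5   10   15   20   25   30   35   40   45   50   55

55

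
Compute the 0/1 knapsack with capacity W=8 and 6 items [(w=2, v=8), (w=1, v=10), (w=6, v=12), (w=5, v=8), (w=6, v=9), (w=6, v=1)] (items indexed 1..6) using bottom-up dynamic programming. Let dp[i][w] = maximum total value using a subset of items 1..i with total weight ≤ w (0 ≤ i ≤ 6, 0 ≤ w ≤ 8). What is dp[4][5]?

i\w   0   1   2   3   4   5   6   7   8
  0   0   0   0   0   0   0   0   0   0
  1   0   0   8   8   8   8   8   8   8
  2   0  10  10  18  18  18  18  18  18
  3   0  10  10  18  18  18  18  22  22
  4   0  10  10  18  18  18  18  22  26
  5   0  10  10  18  18  18  18  22  26
  6   0  10  10  18  18  18  18  22  26

18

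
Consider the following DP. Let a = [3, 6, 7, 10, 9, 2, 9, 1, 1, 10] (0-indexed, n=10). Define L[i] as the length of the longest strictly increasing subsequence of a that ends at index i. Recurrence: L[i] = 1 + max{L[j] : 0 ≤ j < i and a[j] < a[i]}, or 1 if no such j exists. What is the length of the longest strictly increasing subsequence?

   i    0    1    2    3    4    5    6    7    8    9
a[i]    3    6    7   10    9    2    9    1    1   10
L[i]    1    2    3    4    4    1    4    1    1    5

5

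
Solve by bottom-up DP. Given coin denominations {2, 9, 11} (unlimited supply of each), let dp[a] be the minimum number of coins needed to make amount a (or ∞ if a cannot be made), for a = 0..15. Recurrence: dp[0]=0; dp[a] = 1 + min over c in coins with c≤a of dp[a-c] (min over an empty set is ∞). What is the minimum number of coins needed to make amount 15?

 a  0  1  2  3  4  5  6  7  8  9 10 11 12 13 14 15
dp  0  -  1  -  2  -  3  -  4  1  5  1  6  2  7  3
(- denotes ∞ / unreachable)

3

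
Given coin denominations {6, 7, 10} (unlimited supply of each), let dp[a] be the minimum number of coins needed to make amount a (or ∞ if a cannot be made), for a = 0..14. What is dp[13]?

 a  0  1  2  3  4  5  6  7  8  9 10 11 12 13 14
dp  0  -  -  -  -  -  1  1  -  -  1  -  2  2  2
(- denotes ∞ / unreachable)

2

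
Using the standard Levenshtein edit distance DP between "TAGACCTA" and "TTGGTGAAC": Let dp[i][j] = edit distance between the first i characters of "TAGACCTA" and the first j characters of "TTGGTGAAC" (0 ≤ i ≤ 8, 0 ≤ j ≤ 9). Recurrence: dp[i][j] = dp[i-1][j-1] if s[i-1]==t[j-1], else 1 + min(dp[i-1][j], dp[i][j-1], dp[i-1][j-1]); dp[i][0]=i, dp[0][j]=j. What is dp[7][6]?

5

   ''  T  T  G  G  T  G  A  A  C
''  0  1  2  3  4  5  6  7  8  9
 T  1  0  1  2  3  4  5  6  7  8
 A  2  1  1  2  3  4  5  5  6  7
 G  3  2  2  1  2  3  4  5  6  7
 A  4  3  3  2  2  3  4  4  5  6
 C  5  4  4  3  3  3  4  5  5  5
 C  6  5  5  4  4  4  4  5  6  5
 T  7  6  5  5  5  4  5  5  6  6
 A  8  7  6  6  6  5  5  5  5  6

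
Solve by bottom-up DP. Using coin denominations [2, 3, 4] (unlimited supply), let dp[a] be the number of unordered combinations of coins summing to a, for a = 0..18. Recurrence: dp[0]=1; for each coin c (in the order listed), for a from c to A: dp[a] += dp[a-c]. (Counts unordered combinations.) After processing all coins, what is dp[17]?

after  coin     0     1     2     3     4     5     6     7     8     9    10    11    12    13    14    15    16    17    18
          2     1     0     1     0     1     0     1     0     1     0     1     0     1     0     1     0     1     0     1
          3     1     0     1     1     1     1     2     1     2     2     2     2     3     2     3     3     3     3     4
          4     1     0     1     1     2     1     3     2     4     3     5     4     7     5     8     7    10     8    12

8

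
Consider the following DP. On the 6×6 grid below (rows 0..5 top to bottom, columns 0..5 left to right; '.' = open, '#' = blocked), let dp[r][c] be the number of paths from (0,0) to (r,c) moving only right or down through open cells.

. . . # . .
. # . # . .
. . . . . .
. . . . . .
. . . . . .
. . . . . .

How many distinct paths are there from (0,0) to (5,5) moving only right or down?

r\c   0   1   2   3   4   5
  0   1   1   1   0   0   0
  1   1   0   1   0   0   0
  2   1   1   2   2   2   2
  3   1   2   4   6   8  10
  4   1   3   7  13  21  31
  5   1   4  11  24  45  76

76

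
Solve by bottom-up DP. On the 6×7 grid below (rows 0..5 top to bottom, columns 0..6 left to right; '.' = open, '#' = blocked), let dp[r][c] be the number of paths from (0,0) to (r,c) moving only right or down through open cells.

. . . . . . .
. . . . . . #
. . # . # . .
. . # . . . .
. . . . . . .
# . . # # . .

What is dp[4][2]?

5

r\c   0   1   2   3   4   5   6
  0   1   1   1   1   1   1   1
  1   1   2   3   4   5   6   0
  2   1   3   0   4   0   6   6
  3   1   4   0   4   4  10  16
  4   1   5   5   9  13  23  39
  5   0   5  10   0   0  23  62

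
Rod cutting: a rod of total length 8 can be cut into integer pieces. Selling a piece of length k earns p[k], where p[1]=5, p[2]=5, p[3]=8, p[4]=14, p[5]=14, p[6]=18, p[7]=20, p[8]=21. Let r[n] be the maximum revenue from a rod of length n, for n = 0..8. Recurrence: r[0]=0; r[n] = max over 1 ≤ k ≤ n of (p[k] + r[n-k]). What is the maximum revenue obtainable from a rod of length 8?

   n    0    1    2    3    4    5    6    7    8
r[n]    0    5   10   15   20   25   30   35   40

40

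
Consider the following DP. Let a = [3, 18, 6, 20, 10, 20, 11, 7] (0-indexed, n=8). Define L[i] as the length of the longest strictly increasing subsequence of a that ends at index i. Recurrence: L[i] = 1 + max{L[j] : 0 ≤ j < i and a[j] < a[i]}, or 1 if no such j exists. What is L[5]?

4

   i    0    1    2    3    4    5    6    7
a[i]    3   18    6   20   10   20   11    7
L[i]    1    2    2    3    3    4    4    3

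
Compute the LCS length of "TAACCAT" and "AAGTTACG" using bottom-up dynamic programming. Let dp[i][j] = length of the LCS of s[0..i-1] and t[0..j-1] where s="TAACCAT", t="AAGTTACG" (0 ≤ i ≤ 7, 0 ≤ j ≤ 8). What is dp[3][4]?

2

   ''  A  A  G  T  T  A  C  G
''  0  0  0  0  0  0  0  0  0
 T  0  0  0  0  1  1  1  1  1
 A  0  1  1  1  1  1  2  2  2
 A  0  1  2  2  2  2  2  2  2
 C  0  1  2  2  2  2  2  3  3
 C  0  1  2  2  2  2  2  3  3
 A  0  1  2  2  2  2  3  3  3
 T  0  1  2  2  3  3  3  3  3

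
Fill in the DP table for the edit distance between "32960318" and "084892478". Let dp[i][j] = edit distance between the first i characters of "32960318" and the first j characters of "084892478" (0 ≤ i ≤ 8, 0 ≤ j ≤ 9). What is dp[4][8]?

7

   ''  0  8  4  8  9  2  4  7  8
''  0  1  2  3  4  5  6  7  8  9
 3  1  1  2  3  4  5  6  7  8  9
 2  2  2  2  3  4  5  5  6  7  8
 9  3  3  3  3  4  4  5  6  7  8
 6  4  4  4  4  4  5  5  6  7  8
 0  5  4  5  5  5  5  6  6  7  8
 3  6  5  5  6  6  6  6  7  7  8
 1  7  6  6  6  7  7  7  7  8  8
 8  8  7  6  7  6  7  8  8  8  8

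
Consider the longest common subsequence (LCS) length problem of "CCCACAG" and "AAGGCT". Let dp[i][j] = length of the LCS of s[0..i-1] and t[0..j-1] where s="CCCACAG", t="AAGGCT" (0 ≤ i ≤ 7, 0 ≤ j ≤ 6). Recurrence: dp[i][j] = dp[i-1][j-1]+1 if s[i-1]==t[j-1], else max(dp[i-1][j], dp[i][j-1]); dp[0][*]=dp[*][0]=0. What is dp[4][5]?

1

   ''  A  A  G  G  C  T
''  0  0  0  0  0  0  0
 C  0  0  0  0  0  1  1
 C  0  0  0  0  0  1  1
 C  0  0  0  0  0  1  1
 A  0  1  1  1  1  1  1
 C  0  1  1  1  1  2  2
 A  0  1  2  2  2  2  2
 G  0  1  2  3  3  3  3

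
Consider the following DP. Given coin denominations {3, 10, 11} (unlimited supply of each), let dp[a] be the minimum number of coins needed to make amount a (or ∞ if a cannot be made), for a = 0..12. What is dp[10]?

1

 a  0  1  2  3  4  5  6  7  8  9 10 11 12
dp  0  -  -  1  -  -  2  -  -  3  1  1  4
(- denotes ∞ / unreachable)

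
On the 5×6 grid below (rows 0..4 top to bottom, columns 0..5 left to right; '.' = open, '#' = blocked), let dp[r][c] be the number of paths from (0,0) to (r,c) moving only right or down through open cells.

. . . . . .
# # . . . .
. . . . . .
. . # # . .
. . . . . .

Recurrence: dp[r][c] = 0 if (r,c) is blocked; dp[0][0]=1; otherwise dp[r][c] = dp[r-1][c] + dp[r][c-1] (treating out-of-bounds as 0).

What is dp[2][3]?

3

r\c   0   1   2   3   4   5
  0   1   1   1   1   1   1
  1   0   0   1   2   3   4
  2   0   0   1   3   6  10
  3   0   0   0   0   6  16
  4   0   0   0   0   6  22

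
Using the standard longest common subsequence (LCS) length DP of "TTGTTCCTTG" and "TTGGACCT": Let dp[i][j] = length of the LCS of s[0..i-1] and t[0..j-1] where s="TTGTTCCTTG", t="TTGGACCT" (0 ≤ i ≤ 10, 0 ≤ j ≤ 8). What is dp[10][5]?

4

   ''  T  T  G  G  A  C  C  T
''  0  0  0  0  0  0  0  0  0
 T  0  1  1  1  1  1  1  1  1
 T  0  1  2  2  2  2  2  2  2
 G  0  1  2  3  3  3  3  3  3
 T  0  1  2  3  3  3  3  3  4
 T  0  1  2  3  3  3  3  3  4
 C  0  1  2  3  3  3  4  4  4
 C  0  1  2  3  3  3  4  5  5
 T  0  1  2  3  3  3  4  5  6
 T  0  1  2  3  3  3  4  5  6
 G  0  1  2  3  4  4  4  5  6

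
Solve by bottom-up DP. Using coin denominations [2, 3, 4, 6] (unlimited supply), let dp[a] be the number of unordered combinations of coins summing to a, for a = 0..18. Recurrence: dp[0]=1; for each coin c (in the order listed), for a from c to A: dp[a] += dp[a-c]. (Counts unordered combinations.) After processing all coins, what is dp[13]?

7

after  coin     0     1     2     3     4     5     6     7     8     9    10    11    12    13    14    15    16    17    18
          2     1     0     1     0     1     0     1     0     1     0     1     0     1     0     1     0     1     0     1
          3     1     0     1     1     1     1     2     1     2     2     2     2     3     2     3     3     3     3     4
          4     1     0     1     1     2     1     3     2     4     3     5     4     7     5     8     7    10     8    12
          6     1     0     1     1     2     1     4     2     5     4     7     5    11     7    13    11    17    13    23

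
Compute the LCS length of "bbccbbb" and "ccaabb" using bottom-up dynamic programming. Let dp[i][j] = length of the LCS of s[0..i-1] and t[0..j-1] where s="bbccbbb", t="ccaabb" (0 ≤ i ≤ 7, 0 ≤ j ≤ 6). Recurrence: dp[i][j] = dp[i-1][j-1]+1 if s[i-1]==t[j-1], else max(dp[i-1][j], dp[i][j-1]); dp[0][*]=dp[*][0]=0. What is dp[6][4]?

   ''  c  c  a  a  b  b
''  0  0  0  0  0  0  0
 b  0  0  0  0  0  1  1
 b  0  0  0  0  0  1  2
 c  0  1  1  1  1  1  2
 c  0  1  2  2  2  2  2
 b  0  1  2  2  2  3  3
 b  0  1  2  2  2  3  4
 b  0  1  2  2  2  3  4

2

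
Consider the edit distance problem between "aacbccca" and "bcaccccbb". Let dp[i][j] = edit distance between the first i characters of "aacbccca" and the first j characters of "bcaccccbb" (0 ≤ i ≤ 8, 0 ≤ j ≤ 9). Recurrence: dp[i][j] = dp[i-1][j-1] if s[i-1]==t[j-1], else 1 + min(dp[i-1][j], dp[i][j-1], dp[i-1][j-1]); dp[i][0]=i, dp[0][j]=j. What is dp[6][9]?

5

   ''  b  c  a  c  c  c  c  b  b
''  0  1  2  3  4  5  6  7  8  9
 a  1  1  2  2  3  4  5  6  7  8
 a  2  2  2  2  3  4  5  6  7  8
 c  3  3  2  3  2  3  4  5  6  7
 b  4  3  3  3  3  3  4  5  5  6
 c  5  4  3  4  3  3  3  4  5  6
 c  6  5  4  4  4  3  3  3  4  5
 c  7  6  5  5  4  4  3  3  4  5
 a  8  7  6  5  5  5  4  4  4  5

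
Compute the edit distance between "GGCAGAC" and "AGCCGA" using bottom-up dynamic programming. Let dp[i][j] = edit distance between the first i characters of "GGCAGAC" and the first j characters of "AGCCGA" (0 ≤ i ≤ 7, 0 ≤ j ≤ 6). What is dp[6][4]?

4

   ''  A  G  C  C  G  A
''  0  1  2  3  4  5  6
 G  1  1  1  2  3  4  5
 G  2  2  1  2  3  3  4
 C  3  3  2  1  2  3  4
 A  4  3  3  2  2  3  3
 G  5  4  3  3  3  2  3
 A  6  5  4  4  4  3  2
 C  7  6  5  4  4  4  3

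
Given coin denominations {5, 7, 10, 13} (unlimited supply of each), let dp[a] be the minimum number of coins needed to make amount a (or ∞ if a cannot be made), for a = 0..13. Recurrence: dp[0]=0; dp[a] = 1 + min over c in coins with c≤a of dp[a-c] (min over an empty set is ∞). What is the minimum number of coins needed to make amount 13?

 a  0  1  2  3  4  5  6  7  8  9 10 11 12 13
dp  0  -  -  -  -  1  -  1  -  -  1  -  2  1
(- denotes ∞ / unreachable)

1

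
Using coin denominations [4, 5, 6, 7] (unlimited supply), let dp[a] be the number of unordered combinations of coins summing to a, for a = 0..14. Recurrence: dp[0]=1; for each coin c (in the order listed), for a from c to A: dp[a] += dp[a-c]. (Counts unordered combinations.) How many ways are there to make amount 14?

after  coin     0     1     2     3     4     5     6     7     8     9    10    11    12    13    14
          4     1     0     0     0     1     0     0     0     1     0     0     0     1     0     0
          5     1     0     0     0     1     1     0     0     1     1     1     0     1     1     1
          6     1     0     0     0     1     1     1     0     1     1     2     1     2     1     2
          7     1     0     0     0     1     1     1     1     1     1     2     2     3     2     3

3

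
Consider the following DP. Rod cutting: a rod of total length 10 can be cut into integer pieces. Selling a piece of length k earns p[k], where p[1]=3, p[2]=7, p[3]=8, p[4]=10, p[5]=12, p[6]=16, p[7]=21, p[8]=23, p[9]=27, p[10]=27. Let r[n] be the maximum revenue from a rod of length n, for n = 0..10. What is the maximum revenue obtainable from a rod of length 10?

   n    0    1    2    3    4    5    6    7    8    9   10
r[n]    0    3    7   10   14   17   21   24   28   31   35

35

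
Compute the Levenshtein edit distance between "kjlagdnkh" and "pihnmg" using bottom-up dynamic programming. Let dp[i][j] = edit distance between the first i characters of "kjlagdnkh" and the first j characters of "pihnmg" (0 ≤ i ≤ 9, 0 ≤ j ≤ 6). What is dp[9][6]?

8

   ''  p  i  h  n  m  g
''  0  1  2  3  4  5  6
 k  1  1  2  3  4  5  6
 j  2  2  2  3  4  5  6
 l  3  3  3  3  4  5  6
 a  4  4  4  4  4  5  6
 g  5  5  5  5  5  5  5
 d  6  6  6  6  6  6  6
 n  7  7  7  7  6  7  7
 k  8  8  8  8  7  7  8
 h  9  9  9  8  8  8  8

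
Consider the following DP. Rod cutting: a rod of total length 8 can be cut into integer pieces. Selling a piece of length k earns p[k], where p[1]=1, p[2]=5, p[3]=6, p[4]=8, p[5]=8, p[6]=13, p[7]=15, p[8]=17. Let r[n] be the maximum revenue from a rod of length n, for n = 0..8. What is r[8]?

20

   n    0    1    2    3    4    5    6    7    8
r[n]    0    1    5    6   10   11   15   16   20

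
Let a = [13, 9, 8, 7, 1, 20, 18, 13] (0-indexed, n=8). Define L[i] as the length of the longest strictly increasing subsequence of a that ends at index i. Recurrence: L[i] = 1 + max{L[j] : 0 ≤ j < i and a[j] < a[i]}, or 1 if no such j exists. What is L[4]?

   i    0    1    2    3    4    5    6    7
a[i]   13    9    8    7    1   20   18   13
L[i]    1    1    1    1    1    2    2    2

1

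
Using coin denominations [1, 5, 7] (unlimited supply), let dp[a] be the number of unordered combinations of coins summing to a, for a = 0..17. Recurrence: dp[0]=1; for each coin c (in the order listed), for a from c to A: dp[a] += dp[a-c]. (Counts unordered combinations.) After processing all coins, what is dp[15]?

7

after  coin     0     1     2     3     4     5     6     7     8     9    10    11    12    13    14    15    16    17
          1     1     1     1     1     1     1     1     1     1     1     1     1     1     1     1     1     1     1
          5     1     1     1     1     1     2     2     2     2     2     3     3     3     3     3     4     4     4
          7     1     1     1     1     1     2     2     3     3     3     4     4     5     5     6     7     7     8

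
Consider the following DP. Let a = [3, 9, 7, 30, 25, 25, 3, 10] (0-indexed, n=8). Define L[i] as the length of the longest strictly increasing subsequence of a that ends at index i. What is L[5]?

3

   i    0    1    2    3    4    5    6    7
a[i]    3    9    7   30   25   25    3   10
L[i]    1    2    2    3    3    3    1    3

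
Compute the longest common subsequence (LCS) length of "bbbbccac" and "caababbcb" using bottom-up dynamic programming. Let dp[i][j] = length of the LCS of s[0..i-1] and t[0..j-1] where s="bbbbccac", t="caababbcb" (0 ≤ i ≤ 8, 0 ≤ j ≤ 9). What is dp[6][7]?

3

   ''  c  a  a  b  a  b  b  c  b
''  0  0  0  0  0  0  0  0  0  0
 b  0  0  0  0  1  1  1  1  1  1
 b  0  0  0  0  1  1  2  2  2  2
 b  0  0  0  0  1  1  2  3  3  3
 b  0  0  0  0  1  1  2  3  3  4
 c  0  1  1  1  1  1  2  3  4  4
 c  0  1  1  1  1  1  2  3  4  4
 a  0  1  2  2  2  2  2  3  4  4
 c  0  1  2  2  2  2  2  3  4  4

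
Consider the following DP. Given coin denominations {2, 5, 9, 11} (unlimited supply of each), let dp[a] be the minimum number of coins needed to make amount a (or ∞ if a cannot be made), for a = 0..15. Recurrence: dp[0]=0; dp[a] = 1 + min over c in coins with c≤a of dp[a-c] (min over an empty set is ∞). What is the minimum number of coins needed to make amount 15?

 a  0  1  2  3  4  5  6  7  8  9 10 11 12 13 14 15
dp  0  -  1  -  2  1  3  2  4  1  2  1  3  2  2  3
(- denotes ∞ / unreachable)

3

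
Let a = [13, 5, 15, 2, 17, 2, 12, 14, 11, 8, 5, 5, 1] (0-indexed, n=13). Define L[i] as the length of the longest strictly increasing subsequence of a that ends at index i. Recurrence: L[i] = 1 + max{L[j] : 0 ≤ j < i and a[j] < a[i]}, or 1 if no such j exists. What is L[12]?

   i    0    1    2    3    4    5    6    7    8    9   10   11   12
a[i]   13    5   15    2   17    2   12   14   11    8    5    5    1
L[i]    1    1    2    1    3    1    2    3    2    2    2    2    1

1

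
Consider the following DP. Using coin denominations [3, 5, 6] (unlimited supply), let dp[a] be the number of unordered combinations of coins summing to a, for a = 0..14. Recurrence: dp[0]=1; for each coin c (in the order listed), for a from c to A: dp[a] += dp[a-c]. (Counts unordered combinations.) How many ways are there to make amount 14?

2

after  coin     0     1     2     3     4     5     6     7     8     9    10    11    12    13    14
          3     1     0     0     1     0     0     1     0     0     1     0     0     1     0     0
          5     1     0     0     1     0     1     1     0     1     1     1     1     1     1     1
          6     1     0     0     1     0     1     2     0     1     2     1     2     3     1     2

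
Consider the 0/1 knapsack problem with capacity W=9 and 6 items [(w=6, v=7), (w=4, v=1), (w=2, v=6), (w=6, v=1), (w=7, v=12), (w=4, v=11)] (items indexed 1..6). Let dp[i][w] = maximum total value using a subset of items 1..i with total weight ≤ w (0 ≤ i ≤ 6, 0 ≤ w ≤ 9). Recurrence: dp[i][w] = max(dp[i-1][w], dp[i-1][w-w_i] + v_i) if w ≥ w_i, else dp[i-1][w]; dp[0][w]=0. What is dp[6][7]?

i\w   0   1   2   3   4   5   6   7   8   9
  0   0   0   0   0   0   0   0   0   0   0
  1   0   0   0   0   0   0   7   7   7   7
  2   0   0   0   0   1   1   7   7   7   7
  3   0   0   6   6   6   6   7   7  13  13
  4   0   0   6   6   6   6   7   7  13  13
  5   0   0   6   6   6   6   7  12  13  18
  6   0   0   6   6  11  11  17  17  17  18

17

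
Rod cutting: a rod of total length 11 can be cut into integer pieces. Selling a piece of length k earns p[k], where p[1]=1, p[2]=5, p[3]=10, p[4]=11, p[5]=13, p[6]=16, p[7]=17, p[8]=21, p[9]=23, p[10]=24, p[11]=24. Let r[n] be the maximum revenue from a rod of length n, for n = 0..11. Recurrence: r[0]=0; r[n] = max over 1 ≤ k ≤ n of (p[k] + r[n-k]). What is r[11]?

   n    0    1    2    3    4    5    6    7    8    9   10   11
r[n]    0    1    5   10   11   15   20   21   25   30   31   35

35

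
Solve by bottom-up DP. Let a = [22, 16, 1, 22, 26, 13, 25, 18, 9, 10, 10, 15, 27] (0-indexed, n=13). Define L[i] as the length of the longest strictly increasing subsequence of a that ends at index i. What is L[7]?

   i    0    1    2    3    4    5    6    7    8    9   10   11   12
a[i]   22   16    1   22   26   13   25   18    9   10   10   15   27
L[i]    1    1    1    2    3    2    3    3    2    3    3    4    5

3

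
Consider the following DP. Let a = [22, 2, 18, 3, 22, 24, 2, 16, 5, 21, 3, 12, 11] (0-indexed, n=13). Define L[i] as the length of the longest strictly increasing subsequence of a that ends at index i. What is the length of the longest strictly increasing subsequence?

4

   i    0    1    2    3    4    5    6    7    8    9   10   11   12
a[i]   22    2   18    3   22   24    2   16    5   21    3   12   11
L[i]    1    1    2    2    3    4    1    3    3    4    2    4    4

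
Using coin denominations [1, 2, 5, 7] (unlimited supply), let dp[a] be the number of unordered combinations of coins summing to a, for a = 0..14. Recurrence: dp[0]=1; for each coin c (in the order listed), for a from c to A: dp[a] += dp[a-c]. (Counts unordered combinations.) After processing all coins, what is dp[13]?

19

after  coin     0     1     2     3     4     5     6     7     8     9    10    11    12    13    14
          1     1     1     1     1     1     1     1     1     1     1     1     1     1     1     1
          2     1     1     2     2     3     3     4     4     5     5     6     6     7     7     8
          5     1     1     2     2     3     4     5     6     7     8    10    11    13    14    16
          7     1     1     2     2     3     4     5     7     8    10    12    14    17    19    23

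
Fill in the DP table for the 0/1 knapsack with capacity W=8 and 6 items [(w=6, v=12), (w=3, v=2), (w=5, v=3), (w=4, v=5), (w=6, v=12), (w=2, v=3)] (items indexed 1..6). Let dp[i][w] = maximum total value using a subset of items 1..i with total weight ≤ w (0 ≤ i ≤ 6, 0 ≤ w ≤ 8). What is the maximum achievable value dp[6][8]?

15

i\w   0   1   2   3   4   5   6   7   8
  0   0   0   0   0   0   0   0   0   0
  1   0   0   0   0   0   0  12  12  12
  2   0   0   0   2   2   2  12  12  12
  3   0   0   0   2   2   3  12  12  12
  4   0   0   0   2   5   5  12  12  12
  5   0   0   0   2   5   5  12  12  12
  6   0   0   3   3   5   5  12  12  15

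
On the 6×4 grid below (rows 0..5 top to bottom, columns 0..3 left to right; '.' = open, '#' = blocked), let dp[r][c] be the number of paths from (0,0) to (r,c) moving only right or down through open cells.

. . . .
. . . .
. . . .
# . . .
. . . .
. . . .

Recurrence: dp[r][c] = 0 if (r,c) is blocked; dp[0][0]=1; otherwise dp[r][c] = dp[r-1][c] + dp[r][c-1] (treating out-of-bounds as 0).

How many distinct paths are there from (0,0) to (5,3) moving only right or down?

r\c   0   1   2   3
  0   1   1   1   1
  1   1   2   3   4
  2   1   3   6  10
  3   0   3   9  19
  4   0   3  12  31
  5   0   3  15  46

46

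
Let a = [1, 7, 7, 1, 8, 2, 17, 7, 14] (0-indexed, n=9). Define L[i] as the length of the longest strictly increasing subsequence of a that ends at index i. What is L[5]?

   i    0    1    2    3    4    5    6    7    8
a[i]    1    7    7    1    8    2   17    7   14
L[i]    1    2    2    1    3    2    4    3    4

2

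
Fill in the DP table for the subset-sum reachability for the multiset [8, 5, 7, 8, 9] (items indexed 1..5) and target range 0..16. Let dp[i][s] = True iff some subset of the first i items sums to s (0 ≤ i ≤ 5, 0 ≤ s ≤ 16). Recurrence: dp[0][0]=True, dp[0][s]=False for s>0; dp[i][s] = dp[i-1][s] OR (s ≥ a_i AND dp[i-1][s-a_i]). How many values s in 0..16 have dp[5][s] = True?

10

i\s   0   1   2   3   4   5   6   7   8   9  10  11  12  13  14  15  16
  0   T   F   F   F   F   F   F   F   F   F   F   F   F   F   F   F   F
  1   T   F   F   F   F   F   F   F   T   F   F   F   F   F   F   F   F
  2   T   F   F   F   F   T   F   F   T   F   F   F   F   T   F   F   F
  3   T   F   F   F   F   T   F   T   T   F   F   F   T   T   F   T   F
  4   T   F   F   F   F   T   F   T   T   F   F   F   T   T   F   T   T
  5   T   F   F   F   F   T   F   T   T   T   F   F   T   T   T   T   T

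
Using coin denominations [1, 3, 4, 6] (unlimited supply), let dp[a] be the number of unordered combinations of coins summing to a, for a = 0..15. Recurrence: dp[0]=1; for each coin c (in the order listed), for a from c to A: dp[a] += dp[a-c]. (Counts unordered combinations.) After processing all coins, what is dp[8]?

7

after  coin     0     1     2     3     4     5     6     7     8     9    10    11    12    13    14    15
          1     1     1     1     1     1     1     1     1     1     1     1     1     1     1     1     1
          3     1     1     1     2     2     2     3     3     3     4     4     4     5     5     5     6
          4     1     1     1     2     3     3     4     5     6     7     8     9    11    12    13    15
          6     1     1     1     2     3     3     5     6     7     9    11    12    16    18    20    24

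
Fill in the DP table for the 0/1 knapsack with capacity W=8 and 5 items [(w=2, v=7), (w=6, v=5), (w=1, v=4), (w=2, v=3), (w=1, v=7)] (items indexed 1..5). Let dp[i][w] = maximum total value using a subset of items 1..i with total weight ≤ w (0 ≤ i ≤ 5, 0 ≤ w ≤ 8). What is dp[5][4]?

18

i\w   0   1   2   3   4   5   6   7   8
  0   0   0   0   0   0   0   0   0   0
  1   0   0   7   7   7   7   7   7   7
  2   0   0   7   7   7   7   7   7  12
  3   0   4   7  11  11  11  11  11  12
  4   0   4   7  11  11  14  14  14  14
  5   0   7  11  14  18  18  21  21  21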